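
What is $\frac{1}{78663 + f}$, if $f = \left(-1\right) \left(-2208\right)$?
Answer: $\frac{1}{80871} \approx 1.2365 \cdot 10^{-5}$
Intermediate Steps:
$f = 2208$
$\frac{1}{78663 + f} = \frac{1}{78663 + 2208} = \frac{1}{80871}$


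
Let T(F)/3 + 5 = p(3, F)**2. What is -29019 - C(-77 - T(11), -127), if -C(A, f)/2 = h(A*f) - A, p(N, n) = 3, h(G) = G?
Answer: -6235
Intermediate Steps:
T(F) = 12 (T(F) = -15 + 3*3**2 = -15 + 3*9 = -15 + 27 = 12)
C(A, f) = 2*A - 2*A*f (C(A, f) = -2*(A*f - A) = -2*(-A + A*f) = 2*A - 2*A*f)
-29019 - C(-77 - T(11), -127) = -29019 - 2*(-77 - 1*12)*(1 - 1*(-127)) = -29019 - 2*(-77 - 12)*(1 + 127) = -29019 - 2*(-89)*128 = -29019 - 1*(-22784) = -29019 + 22784 = -6235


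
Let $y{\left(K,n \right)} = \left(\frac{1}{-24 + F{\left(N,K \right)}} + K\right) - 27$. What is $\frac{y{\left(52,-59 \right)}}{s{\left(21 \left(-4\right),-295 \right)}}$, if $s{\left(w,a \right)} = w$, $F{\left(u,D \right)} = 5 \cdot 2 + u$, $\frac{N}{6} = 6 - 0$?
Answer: $- \frac{551}{1848} \approx -0.29816$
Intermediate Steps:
$N = 36$ ($N = 6 \left(6 - 0\right) = 6 \left(6 + 0\right) = 6 \cdot 6 = 36$)
$F{\left(u,D \right)} = 10 + u$
$y{\left(K,n \right)} = - \frac{593}{22} + K$ ($y{\left(K,n \right)} = \left(\frac{1}{-24 + \left(10 + 36\right)} + K\right) - 27 = \left(\frac{1}{-24 + 46} + K\right) - 27 = \left(\frac{1}{22} + K\right) - 27 = - \frac{593}{22} + K$)
$\frac{y{\left(52,-59 \right)}}{s{\left(21 \left(-4\right),-295 \right)}} = \frac{- \frac{593}{22} + 52}{21 \left(-4\right)} = \frac{551}{22 \left(-84\right)} = \frac{551}{22} \left(- \frac{1}{84}\right) = - \frac{551}{1848}$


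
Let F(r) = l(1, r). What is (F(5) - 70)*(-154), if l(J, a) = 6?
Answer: 9856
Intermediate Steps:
F(r) = 6
(F(5) - 70)*(-154) = (6 - 70)*(-154) = -64*(-154) = 9856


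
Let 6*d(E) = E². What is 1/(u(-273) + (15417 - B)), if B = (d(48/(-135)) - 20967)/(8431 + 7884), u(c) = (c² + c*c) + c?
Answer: 99113625/16274782826647 ≈ 6.0900e-6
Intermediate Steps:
d(E) = E²/6
u(c) = c + 2*c² (u(c) = (c² + c²) + c = 2*c² + c = c + 2*c²)
B = -127374397/99113625 (B = ((48/(-135))²/6 - 20967)/(8431 + 7884) = ((48*(-1/135))²/6 - 20967)/16315 = ((-16/45)²/6 - 20967)*(1/16315) = ((⅙)*(256/2025) - 20967)*(1/16315) = (128/6075 - 20967)*(1/16315) = -127374397/6075*1/16315 = -127374397/99113625 ≈ -1.2851)
1/(u(-273) + (15417 - B)) = 1/(-273*(1 + 2*(-273)) + (15417 - 1*(-127374397/99113625))) = 1/(-273*(1 - 546) + (15417 + 127374397/99113625)) = 1/(-273*(-545) + 1528162131022/99113625) = 1/(148785 + 1528162131022/99113625) = 1/(16274782826647/99113625) = 99113625/16274782826647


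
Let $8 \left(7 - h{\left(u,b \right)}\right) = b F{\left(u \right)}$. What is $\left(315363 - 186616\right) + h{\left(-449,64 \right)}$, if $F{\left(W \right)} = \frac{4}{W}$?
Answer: $\frac{57810578}{449} \approx 1.2875 \cdot 10^{5}$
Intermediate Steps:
$h{\left(u,b \right)} = 7 - \frac{b}{2 u}$ ($h{\left(u,b \right)} = 7 - \frac{b \frac{4}{u}}{8} = 7 - \frac{4 b \frac{1}{u}}{8} = 7 - \frac{b}{2 u}$)
$\left(315363 - 186616\right) + h{\left(-449,64 \right)} = \left(315363 - 186616\right) + \left(7 - \frac{32}{-449}\right) = 128747 + \left(7 - 32 \left(- \frac{1}{449}\right)\right) = 128747 + \left(7 + \frac{32}{449}\right) = 128747 + \frac{3175}{449} = \frac{57810578}{449}$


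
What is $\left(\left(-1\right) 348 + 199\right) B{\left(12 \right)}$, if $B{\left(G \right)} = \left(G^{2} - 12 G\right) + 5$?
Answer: $-745$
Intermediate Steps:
$B{\left(G \right)} = 5 + G^{2} - 12 G$
$\left(\left(-1\right) 348 + 199\right) B{\left(12 \right)} = \left(\left(-1\right) 348 + 199\right) \left(5 + 12^{2} - 144\right) = \left(-348 + 199\right) \left(5 + 144 - 144\right) = \left(-149\right) 5 = -745$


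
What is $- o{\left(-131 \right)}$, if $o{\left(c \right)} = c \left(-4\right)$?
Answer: $-524$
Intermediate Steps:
$o{\left(c \right)} = - 4 c$
$- o{\left(-131 \right)} = - \left(-4\right) \left(-131\right) = \left(-1\right) 524 = -524$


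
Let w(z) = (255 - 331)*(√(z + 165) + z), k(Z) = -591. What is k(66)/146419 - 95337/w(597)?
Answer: 2772545745513/1319194778356 - 31779*√762/9009724 ≈ 2.0043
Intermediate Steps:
w(z) = -76*z - 76*√(165 + z) (w(z) = -76*(√(165 + z) + z) = -76*(z + √(165 + z)) = -76*z - 76*√(165 + z))
k(66)/146419 - 95337/w(597) = -591/146419 - 95337/(-76*597 - 76*√(165 + 597)) = -591*1/146419 - 95337/(-45372 - 76*√762) = -591/146419 - 95337/(-45372 - 76*√762)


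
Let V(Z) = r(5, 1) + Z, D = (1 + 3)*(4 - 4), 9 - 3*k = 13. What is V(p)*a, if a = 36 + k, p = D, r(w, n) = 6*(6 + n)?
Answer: 1456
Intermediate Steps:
r(w, n) = 36 + 6*n
k = -4/3 (k = 3 - ⅓*13 = 3 - 13/3 = -4/3 ≈ -1.3333)
D = 0 (D = 4*0 = 0)
p = 0
V(Z) = 42 + Z (V(Z) = (36 + 6*1) + Z = (36 + 6) + Z = 42 + Z)
a = 104/3 (a = 36 - 4/3 = 104/3 ≈ 34.667)
V(p)*a = (42 + 0)*(104/3) = 42*(104/3) = 1456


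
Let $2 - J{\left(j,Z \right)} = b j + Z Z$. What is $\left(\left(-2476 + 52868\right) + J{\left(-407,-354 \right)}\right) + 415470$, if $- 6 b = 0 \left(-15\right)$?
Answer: $340548$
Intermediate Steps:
$b = 0$ ($b = - \frac{0 \left(-15\right)}{6} = \left(- \frac{1}{6}\right) 0 = 0$)
$J{\left(j,Z \right)} = 2 - Z^{2}$ ($J{\left(j,Z \right)} = 2 - \left(0 j + Z Z\right) = 2 - \left(0 + Z^{2}\right) = 2 - Z^{2}$)
$\left(\left(-2476 + 52868\right) + J{\left(-407,-354 \right)}\right) + 415470 = \left(\left(-2476 + 52868\right) + \left(2 - \left(-354\right)^{2}\right)\right) + 415470 = \left(50392 + \left(2 - 125316\right)\right) + 415470 = \left(50392 - 125314\right) + 415470 = -74922 + 415470 = 340548$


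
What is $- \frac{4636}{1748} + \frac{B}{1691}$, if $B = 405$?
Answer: $- \frac{93836}{38893} \approx -2.4127$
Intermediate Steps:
$- \frac{4636}{1748} + \frac{B}{1691} = - \frac{4636}{1748} + \frac{405}{1691} = \left(-4636\right) \frac{1}{1748} + 405 \cdot \frac{1}{1691} = - \frac{61}{23} + \frac{405}{1691} = - \frac{93836}{38893}$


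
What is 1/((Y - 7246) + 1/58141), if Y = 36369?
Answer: 58141/1693240344 ≈ 3.4337e-5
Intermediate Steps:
1/((Y - 7246) + 1/58141) = 1/((36369 - 7246) + 1/58141) = 1/(29123 + 1/58141) = 1/(1693240344/58141) = 58141/1693240344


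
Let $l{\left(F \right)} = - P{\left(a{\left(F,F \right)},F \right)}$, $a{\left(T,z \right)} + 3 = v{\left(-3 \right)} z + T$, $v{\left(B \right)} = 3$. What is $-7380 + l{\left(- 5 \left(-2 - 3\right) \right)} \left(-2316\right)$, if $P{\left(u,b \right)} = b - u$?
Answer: $-174132$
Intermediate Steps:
$a{\left(T,z \right)} = -3 + T + 3 z$ ($a{\left(T,z \right)} = -3 + \left(3 z + T\right) = -3 + \left(T + 3 z\right) = -3 + T + 3 z$)
$l{\left(F \right)} = -3 + 3 F$ ($l{\left(F \right)} = - (F - \left(-3 + F + 3 F\right)) = - (F - \left(-3 + 4 F\right)) = - (3 - 3 F) = -3 + 3 F$)
$-7380 + l{\left(- 5 \left(-2 - 3\right) \right)} \left(-2316\right) = -7380 + \left(-3 + 3 \left(- 5 \left(-2 - 3\right)\right)\right) \left(-2316\right) = -7380 + \left(-3 + 3 \left(\left(-5\right) \left(-5\right)\right)\right) \left(-2316\right) = -7380 + \left(-3 + 3 \cdot 25\right) \left(-2316\right) = -7380 + \left(-3 + 75\right) \left(-2316\right) = -7380 + 72 \left(-2316\right) = -7380 - 166752 = -174132$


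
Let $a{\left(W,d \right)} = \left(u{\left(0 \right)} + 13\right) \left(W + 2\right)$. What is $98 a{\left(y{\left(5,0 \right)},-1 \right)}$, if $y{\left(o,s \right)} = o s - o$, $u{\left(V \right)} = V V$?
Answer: $-3822$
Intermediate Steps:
$u{\left(V \right)} = V^{2}$
$y{\left(o,s \right)} = - o + o s$
$a{\left(W,d \right)} = 26 + 13 W$ ($a{\left(W,d \right)} = \left(0^{2} + 13\right) \left(W + 2\right) = \left(0 + 13\right) \left(2 + W\right) = 13 \left(2 + W\right) = 26 + 13 W$)
$98 a{\left(y{\left(5,0 \right)},-1 \right)} = 98 \left(26 + 13 \cdot 5 \left(-1 + 0\right)\right) = 98 \left(26 + 13 \cdot 5 \left(-1\right)\right) = 98 \left(26 + 13 \left(-5\right)\right) = 98 \left(26 - 65\right) = 98 \left(-39\right) = -3822$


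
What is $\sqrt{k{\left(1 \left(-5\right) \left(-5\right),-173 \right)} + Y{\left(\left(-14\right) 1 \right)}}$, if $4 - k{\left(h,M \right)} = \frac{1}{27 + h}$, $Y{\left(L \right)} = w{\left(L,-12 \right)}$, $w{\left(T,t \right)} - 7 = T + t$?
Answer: $\frac{i \sqrt{10153}}{26} \approx 3.8755 i$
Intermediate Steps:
$w{\left(T,t \right)} = 7 + T + t$ ($w{\left(T,t \right)} = 7 + \left(T + t\right) = 7 + T + t$)
$Y{\left(L \right)} = -5 + L$ ($Y{\left(L \right)} = 7 + L - 12 = -5 + L$)
$k{\left(h,M \right)} = 4 - \frac{1}{27 + h}$
$\sqrt{k{\left(1 \left(-5\right) \left(-5\right),-173 \right)} + Y{\left(\left(-14\right) 1 \right)}} = \sqrt{\frac{107 + 4 \cdot 1 \left(-5\right) \left(-5\right)}{27 + 1 \left(-5\right) \left(-5\right)} - 19} = \sqrt{\frac{107 + 4 \left(\left(-5\right) \left(-5\right)\right)}{27 - -25} - 19} = \sqrt{\frac{107 + 4 \cdot 25}{27 + 25} - 19} = \sqrt{\frac{107 + 100}{52} - 19} = \sqrt{\frac{1}{52} \cdot 207 - 19} = \sqrt{\frac{207}{52} - 19} = \sqrt{- \frac{781}{52}} = \frac{i \sqrt{10153}}{26}$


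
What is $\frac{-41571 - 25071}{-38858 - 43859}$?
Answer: $\frac{66642}{82717} \approx 0.80566$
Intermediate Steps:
$\frac{-41571 - 25071}{-38858 - 43859} = \frac{-41571 - 25071}{-82717} = \left(-66642\right) \left(- \frac{1}{82717}\right) = \frac{66642}{82717}$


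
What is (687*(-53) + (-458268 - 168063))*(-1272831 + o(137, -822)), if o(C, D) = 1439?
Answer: 842604876864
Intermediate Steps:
(687*(-53) + (-458268 - 168063))*(-1272831 + o(137, -822)) = (687*(-53) + (-458268 - 168063))*(-1272831 + 1439) = (-36411 - 626331)*(-1271392) = -662742*(-1271392) = 842604876864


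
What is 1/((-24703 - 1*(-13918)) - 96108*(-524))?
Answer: 1/56011932 ≈ 1.7853e-8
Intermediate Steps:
1/((-24703 - 1*(-13918)) - 96108*(-524)) = -1/524/((-24703 + 13918) - 96108) = -1/524/(-10785 - 96108) = -1/524/(-106893) = -1/106893*(-1/524) = 1/56011932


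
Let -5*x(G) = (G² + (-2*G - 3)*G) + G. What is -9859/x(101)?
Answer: -49295/10403 ≈ -4.7385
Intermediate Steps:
x(G) = -G/5 - G²/5 - G*(-3 - 2*G)/5 (x(G) = -((G² + (-2*G - 3)*G) + G)/5 = -((G² + (-3 - 2*G)*G) + G)/5 = -((G² + G*(-3 - 2*G)) + G)/5 = -(G + G² + G*(-3 - 2*G))/5 = -G/5 - G²/5 - G*(-3 - 2*G)/5)
-9859/x(101) = -9859*5/(101*(2 + 101)) = -9859/((⅕)*101*103) = -9859/10403/5 = -9859*5/10403 = -49295/10403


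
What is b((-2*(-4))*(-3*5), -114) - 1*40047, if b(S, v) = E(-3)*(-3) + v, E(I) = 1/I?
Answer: -40160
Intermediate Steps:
b(S, v) = 1 + v (b(S, v) = -3/(-3) + v = -⅓*(-3) + v = 1 + v)
b((-2*(-4))*(-3*5), -114) - 1*40047 = (1 - 114) - 1*40047 = -113 - 40047 = -40160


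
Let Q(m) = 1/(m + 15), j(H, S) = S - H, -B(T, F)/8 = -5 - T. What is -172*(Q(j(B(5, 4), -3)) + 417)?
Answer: -1219265/17 ≈ -71722.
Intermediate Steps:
B(T, F) = 40 + 8*T (B(T, F) = -8*(-5 - T) = 40 + 8*T)
Q(m) = 1/(15 + m)
-172*(Q(j(B(5, 4), -3)) + 417) = -172*(1/(15 + (-3 - (40 + 8*5))) + 417) = -172*(1/(15 + (-3 - (40 + 40))) + 417) = -172*(1/(15 + (-3 - 1*80)) + 417) = -172*(1/(15 + (-3 - 80)) + 417) = -172*(1/(15 - 83) + 417) = -172*(1/(-68) + 417) = -172*(-1/68 + 417) = -172*28355/68 = -1219265/17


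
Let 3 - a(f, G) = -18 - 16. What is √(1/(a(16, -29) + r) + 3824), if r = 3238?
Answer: √1640591731/655 ≈ 61.839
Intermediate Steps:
a(f, G) = 37 (a(f, G) = 3 - (-18 - 16) = 3 - 1*(-34) = 3 + 34 = 37)
√(1/(a(16, -29) + r) + 3824) = √(1/(37 + 3238) + 3824) = √(1/3275 + 3824) = √(12523601/3275) = √1640591731/655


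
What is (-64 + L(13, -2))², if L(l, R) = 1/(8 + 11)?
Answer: 1476225/361 ≈ 4089.3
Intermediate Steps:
L(l, R) = 1/19
(-64 + L(13, -2))² = (-64 + 1/19)² = (-1215/19)² = 1476225/361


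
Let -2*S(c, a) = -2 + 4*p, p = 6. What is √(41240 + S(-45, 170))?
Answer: 9*√509 ≈ 203.05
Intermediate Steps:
S(c, a) = -11 (S(c, a) = -(-2 + 4*6)/2 = -(-2 + 24)/2 = -½*22 = -11)
√(41240 + S(-45, 170)) = √(41240 - 11) = √41229 = 9*√509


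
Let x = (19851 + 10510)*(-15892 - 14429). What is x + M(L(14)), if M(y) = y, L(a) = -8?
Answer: -920575889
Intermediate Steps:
x = -920575881 (x = 30361*(-30321) = -920575881)
x + M(L(14)) = -920575881 - 8 = -920575889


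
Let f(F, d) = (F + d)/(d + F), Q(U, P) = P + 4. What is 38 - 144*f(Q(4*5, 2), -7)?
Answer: -106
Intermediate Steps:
Q(U, P) = 4 + P
f(F, d) = 1 (f(F, d) = (F + d)/(F + d) = 1)
38 - 144*f(Q(4*5, 2), -7) = 38 - 144*1 = 38 - 144 = -106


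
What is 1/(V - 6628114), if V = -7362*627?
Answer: -1/11244088 ≈ -8.8936e-8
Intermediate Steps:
V = -4615974
1/(V - 6628114) = 1/(-4615974 - 6628114) = 1/(-11244088) = -1/11244088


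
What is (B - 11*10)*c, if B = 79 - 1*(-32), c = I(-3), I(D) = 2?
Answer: 2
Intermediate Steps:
c = 2
B = 111 (B = 79 + 32 = 111)
(B - 11*10)*c = (111 - 11*10)*2 = (111 - 110)*2 = 1*2 = 2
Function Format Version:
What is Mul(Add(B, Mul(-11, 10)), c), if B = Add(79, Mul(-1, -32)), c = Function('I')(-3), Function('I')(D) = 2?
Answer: 2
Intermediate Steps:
c = 2
B = 111 (B = Add(79, 32) = 111)
Mul(Add(B, Mul(-11, 10)), c) = Mul(Add(111, Mul(-11, 10)), 2) = Mul(Add(111, -110), 2) = Mul(1, 2) = 2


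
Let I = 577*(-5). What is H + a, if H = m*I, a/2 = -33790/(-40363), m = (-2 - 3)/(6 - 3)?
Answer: 582439015/121089 ≈ 4810.0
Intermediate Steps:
m = -5/3 ≈ -1.6667
a = 67580/40363 (a = 2*(-33790/(-40363)) = 2*(-33790*(-1/40363)) = 2*(33790/40363) = 67580/40363 ≈ 1.6743)
I = -2885
H = 14425/3 (H = -5/3*(-2885) = 14425/3 ≈ 4808.3)
H + a = 14425/3 + 67580/40363 = 582439015/121089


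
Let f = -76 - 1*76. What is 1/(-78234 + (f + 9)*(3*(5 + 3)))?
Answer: -1/81666 ≈ -1.2245e-5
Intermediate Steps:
f = -152 (f = -76 - 76 = -152)
1/(-78234 + (f + 9)*(3*(5 + 3))) = 1/(-78234 + (-152 + 9)*(3*(5 + 3))) = 1/(-78234 - 429*8) = 1/(-78234 - 143*24) = 1/(-78234 - 3432) = 1/(-81666) = -1/81666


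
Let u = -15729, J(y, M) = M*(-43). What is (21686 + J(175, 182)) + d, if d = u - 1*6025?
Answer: -7894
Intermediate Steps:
J(y, M) = -43*M
d = -21754 (d = -15729 - 1*6025 = -15729 - 6025 = -21754)
(21686 + J(175, 182)) + d = (21686 - 43*182) - 21754 = (21686 - 7826) - 21754 = 13860 - 21754 = -7894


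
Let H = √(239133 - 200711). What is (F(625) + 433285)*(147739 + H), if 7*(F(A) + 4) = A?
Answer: 448179848488/7 + 3033592*√38422/7 ≈ 6.4111e+10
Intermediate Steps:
F(A) = -4 + A/7
H = √38422 ≈ 196.02
(F(625) + 433285)*(147739 + H) = ((-4 + (⅐)*625) + 433285)*(147739 + √38422) = ((-4 + 625/7) + 433285)*(147739 + √38422) = (597/7 + 433285)*(147739 + √38422) = 3033592*(147739 + √38422)/7 = 448179848488/7 + 3033592*√38422/7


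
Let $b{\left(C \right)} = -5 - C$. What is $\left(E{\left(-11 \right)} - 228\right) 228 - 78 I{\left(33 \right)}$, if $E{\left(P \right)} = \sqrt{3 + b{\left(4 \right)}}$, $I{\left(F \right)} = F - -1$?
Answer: $-54636 + 228 i \sqrt{6} \approx -54636.0 + 558.48 i$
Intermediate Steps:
$I{\left(F \right)} = 1 + F$ ($I{\left(F \right)} = F + 1 = 1 + F$)
$E{\left(P \right)} = i \sqrt{6}$ ($E{\left(P \right)} = \sqrt{3 - 9} = \sqrt{-6} = i \sqrt{6}$)
$\left(E{\left(-11 \right)} - 228\right) 228 - 78 I{\left(33 \right)} = \left(i \sqrt{6} - 228\right) 228 - 78 \left(1 + 33\right) = \left(-228 + i \sqrt{6}\right) 228 - 78 \cdot 34 = \left(-51984 + 228 i \sqrt{6}\right) - 2652 = -54636 + 228 i \sqrt{6}$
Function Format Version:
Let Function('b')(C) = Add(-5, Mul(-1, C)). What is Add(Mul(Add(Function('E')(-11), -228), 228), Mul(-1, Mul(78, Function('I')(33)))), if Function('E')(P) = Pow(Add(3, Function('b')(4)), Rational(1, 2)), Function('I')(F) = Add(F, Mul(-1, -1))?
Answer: Add(-54636, Mul(228, I, Pow(6, Rational(1, 2)))) ≈ Add(-54636., Mul(558.48, I))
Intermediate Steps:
Function('I')(F) = Add(1, F) (Function('I')(F) = Add(F, 1) = Add(1, F))
Function('E')(P) = Mul(I, Pow(6, Rational(1, 2))) (Function('E')(P) = Pow(Add(3, Add(-5, Mul(-1, 4))), Rational(1, 2)) = Pow(Add(3, Add(-5, -4)), Rational(1, 2)) = Pow(Add(3, -9), Rational(1, 2)) = Pow(-6, Rational(1, 2)) = Mul(I, Pow(6, Rational(1, 2))))
Add(Mul(Add(Function('E')(-11), -228), 228), Mul(-1, Mul(78, Function('I')(33)))) = Add(Mul(Add(Mul(I, Pow(6, Rational(1, 2))), -228), 228), Mul(-1, Mul(78, Add(1, 33)))) = Add(Mul(Add(-228, Mul(I, Pow(6, Rational(1, 2)))), 228), Mul(-1, Mul(78, 34))) = Add(Add(-51984, Mul(228, I, Pow(6, Rational(1, 2)))), Mul(-1, 2652)) = Add(Add(-51984, Mul(228, I, Pow(6, Rational(1, 2)))), -2652) = Add(-54636, Mul(228, I, Pow(6, Rational(1, 2))))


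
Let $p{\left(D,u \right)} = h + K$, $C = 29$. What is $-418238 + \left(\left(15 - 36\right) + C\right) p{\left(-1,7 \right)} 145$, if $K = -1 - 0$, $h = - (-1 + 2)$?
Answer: $-420558$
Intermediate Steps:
$h = -1$ ($h = \left(-1\right) 1 = -1$)
$K = -1$ ($K = -1 + 0 = -1$)
$p{\left(D,u \right)} = -2$ ($p{\left(D,u \right)} = -1 - 1 = -2$)
$-418238 + \left(\left(15 - 36\right) + C\right) p{\left(-1,7 \right)} 145 = -418238 + \left(\left(15 - 36\right) + 29\right) \left(-2\right) 145 = -418238 + \left(-21 + 29\right) \left(-2\right) 145 = -418238 + 8 \left(-2\right) 145 = -418238 - 2320 = -420558$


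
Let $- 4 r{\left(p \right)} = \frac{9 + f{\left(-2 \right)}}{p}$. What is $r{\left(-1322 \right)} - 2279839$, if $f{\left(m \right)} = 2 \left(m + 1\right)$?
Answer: $- \frac{12055788625}{5288} \approx -2.2798 \cdot 10^{6}$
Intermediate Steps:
$f{\left(m \right)} = 2 + 2 m$ ($f{\left(m \right)} = 2 \left(1 + m\right) = 2 + 2 m$)
$r{\left(p \right)} = - \frac{7}{4 p}$ ($r{\left(p \right)} = - \frac{\left(9 + \left(2 + 2 \left(-2\right)\right)\right) \frac{1}{p}}{4} = - \frac{\left(9 + \left(2 - 4\right)\right) \frac{1}{p}}{4} = - \frac{\left(9 - 2\right) \frac{1}{p}}{4} = - \frac{7 \frac{1}{p}}{4} = - \frac{7}{4 p}$)
$r{\left(-1322 \right)} - 2279839 = - \frac{7}{4 \left(-1322\right)} - 2279839 = \left(- \frac{7}{4}\right) \left(- \frac{1}{1322}\right) - 2279839 = \frac{7}{5288} - 2279839 = - \frac{12055788625}{5288}$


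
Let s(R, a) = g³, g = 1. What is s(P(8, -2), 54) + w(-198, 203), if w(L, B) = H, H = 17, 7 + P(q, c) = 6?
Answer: 18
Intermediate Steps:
P(q, c) = -1 (P(q, c) = -7 + 6 = -1)
w(L, B) = 17
s(R, a) = 1 (s(R, a) = 1³ = 1)
s(P(8, -2), 54) + w(-198, 203) = 1 + 17 = 18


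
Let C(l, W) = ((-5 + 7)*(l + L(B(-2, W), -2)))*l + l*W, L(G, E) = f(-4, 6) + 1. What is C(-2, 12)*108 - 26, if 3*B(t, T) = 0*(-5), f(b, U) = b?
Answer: -458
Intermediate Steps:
B(t, T) = 0 (B(t, T) = (0*(-5))/3 = (⅓)*0 = 0)
L(G, E) = -3 (L(G, E) = -4 + 1 = -3)
C(l, W) = W*l + l*(-6 + 2*l) (C(l, W) = ((-5 + 7)*(l - 3))*l + l*W = (2*(-3 + l))*l + W*l = (-6 + 2*l)*l + W*l = l*(-6 + 2*l) + W*l = W*l + l*(-6 + 2*l))
C(-2, 12)*108 - 26 = -2*(-6 + 12 + 2*(-2))*108 - 26 = -2*(-6 + 12 - 4)*108 - 26 = -2*2*108 - 26 = -4*108 - 26 = -432 - 26 = -458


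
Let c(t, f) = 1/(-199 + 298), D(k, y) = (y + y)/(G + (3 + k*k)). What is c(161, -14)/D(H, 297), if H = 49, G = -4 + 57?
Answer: 91/2178 ≈ 0.041781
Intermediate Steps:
G = 53
D(k, y) = 2*y/(56 + k²) (D(k, y) = (y + y)/(53 + (3 + k*k)) = (2*y)/(53 + (3 + k²)) = (2*y)/(56 + k²) = 2*y/(56 + k²))
c(t, f) = 1/99
c(161, -14)/D(H, 297) = 1/(99*((2*297/(56 + 49²)))) = 1/(99*((2*297/(56 + 2401)))) = 1/(99*((2*297/2457))) = 1/(99*((2*297*(1/2457)))) = 1/(99*(22/91)) = (1/99)*(91/22) = 91/2178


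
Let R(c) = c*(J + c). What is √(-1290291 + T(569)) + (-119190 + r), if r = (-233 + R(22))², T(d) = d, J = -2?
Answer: -76341 + I*√1289722 ≈ -76341.0 + 1135.7*I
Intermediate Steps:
R(c) = c*(-2 + c)
r = 42849 (r = (-233 + 22*(-2 + 22))² = (-233 + 22*20)² = (-233 + 440)² = 207² = 42849)
√(-1290291 + T(569)) + (-119190 + r) = √(-1290291 + 569) + (-119190 + 42849) = √(-1289722) - 76341 = I*√1289722 - 76341 = -76341 + I*√1289722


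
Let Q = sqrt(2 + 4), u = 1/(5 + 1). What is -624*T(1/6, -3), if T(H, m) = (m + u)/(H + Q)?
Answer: -10608/215 + 63648*sqrt(6)/215 ≈ 675.80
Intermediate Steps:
u = 1/6 ≈ 0.16667
Q = sqrt(6) ≈ 2.4495
T(H, m) = (1/6 + m)/(H + sqrt(6)) (T(H, m) = (m + 1/6)/(H + sqrt(6)) = (1/6 + m)/(H + sqrt(6)))
-624*T(1/6, -3) = -624*(1/6 - 3)/(1/6 + sqrt(6)) = -624*(-17)/((1/6 + sqrt(6))*6) = -(-1768)/(1/6 + sqrt(6)) = 1768/(1/6 + sqrt(6))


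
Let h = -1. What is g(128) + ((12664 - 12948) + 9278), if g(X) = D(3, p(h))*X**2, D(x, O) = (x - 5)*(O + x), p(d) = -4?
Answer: 41762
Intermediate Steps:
D(x, O) = (-5 + x)*(O + x)
g(X) = 2*X**2 (g(X) = (3**2 - 5*(-4) - 5*3 - 4*3)*X**2 = (9 + 20 - 15 - 12)*X**2 = 2*X**2)
g(128) + ((12664 - 12948) + 9278) = 2*128**2 + ((12664 - 12948) + 9278) = 2*16384 + (-284 + 9278) = 32768 + 8994 = 41762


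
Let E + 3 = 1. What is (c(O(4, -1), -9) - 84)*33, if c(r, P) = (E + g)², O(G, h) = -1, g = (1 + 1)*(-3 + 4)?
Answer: -2772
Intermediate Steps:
g = 2 (g = 2*1 = 2)
E = -2 (E = -3 + 1 = -2)
c(r, P) = 0 (c(r, P) = (-2 + 2)² = 0² = 0)
(c(O(4, -1), -9) - 84)*33 = (0 - 84)*33 = -84*33 = -2772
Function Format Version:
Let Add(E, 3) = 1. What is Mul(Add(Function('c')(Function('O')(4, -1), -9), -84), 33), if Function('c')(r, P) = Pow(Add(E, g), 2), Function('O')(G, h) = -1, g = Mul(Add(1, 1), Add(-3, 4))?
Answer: -2772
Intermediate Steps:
g = 2 (g = Mul(2, 1) = 2)
E = -2 (E = Add(-3, 1) = -2)
Function('c')(r, P) = 0 (Function('c')(r, P) = Pow(Add(-2, 2), 2) = Pow(0, 2) = 0)
Mul(Add(Function('c')(Function('O')(4, -1), -9), -84), 33) = Mul(Add(0, -84), 33) = Mul(-84, 33) = -2772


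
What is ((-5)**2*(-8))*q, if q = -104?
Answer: 20800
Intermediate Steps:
((-5)**2*(-8))*q = ((-5)**2*(-8))*(-104) = (25*(-8))*(-104) = -200*(-104) = 20800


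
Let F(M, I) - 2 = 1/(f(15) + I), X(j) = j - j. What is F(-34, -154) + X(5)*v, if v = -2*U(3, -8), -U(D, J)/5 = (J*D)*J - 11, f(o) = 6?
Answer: 295/148 ≈ 1.9932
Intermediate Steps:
X(j) = 0
U(D, J) = 55 - 5*D*J² (U(D, J) = -5*((J*D)*J - 11) = -5*((D*J)*J - 11) = -5*(D*J² - 11) = -5*(-11 + D*J²) = 55 - 5*D*J²)
F(M, I) = 2 + 1/(6 + I)
v = 1810 (v = -2*(55 - 5*3*(-8)²) = -2*(55 - 5*3*64) = -2*(55 - 960) = -2*(-905) = 1810)
F(-34, -154) + X(5)*v = (13 + 2*(-154))/(6 - 154) + 0*1810 = (13 - 308)/(-148) + 0 = -1/148*(-295) + 0 = 295/148 + 0 = 295/148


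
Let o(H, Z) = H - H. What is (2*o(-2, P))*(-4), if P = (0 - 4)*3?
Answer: 0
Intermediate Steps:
P = -12 (P = -4*3 = -12)
o(H, Z) = 0
(2*o(-2, P))*(-4) = (2*0)*(-4) = 0*(-4) = 0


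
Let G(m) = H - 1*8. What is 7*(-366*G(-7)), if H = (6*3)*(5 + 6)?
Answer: -486780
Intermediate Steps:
H = 198 (H = 18*11 = 198)
G(m) = 190 (G(m) = 198 - 1*8 = 198 - 8 = 190)
7*(-366*G(-7)) = 7*(-366*190) = 7*(-69540) = -486780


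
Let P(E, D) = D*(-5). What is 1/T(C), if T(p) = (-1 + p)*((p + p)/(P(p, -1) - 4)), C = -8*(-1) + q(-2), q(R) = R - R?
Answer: 1/112 ≈ 0.0089286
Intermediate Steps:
q(R) = 0
P(E, D) = -5*D
C = 8 (C = -8*(-1) + 0 = 8 + 0 = 8)
T(p) = 2*p*(-1 + p) (T(p) = (-1 + p)*((p + p)/(-5*(-1) - 4)) = (-1 + p)*((2*p)/(5 - 4)) = (-1 + p)*((2*p)/1) = (-1 + p)*((2*p)*1) = (-1 + p)*(2*p) = 2*p*(-1 + p))
1/T(C) = 1/(2*8*(-1 + 8)) = 1/(2*8*7) = 1/112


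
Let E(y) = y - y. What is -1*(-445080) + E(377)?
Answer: 445080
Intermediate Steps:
E(y) = 0
-1*(-445080) + E(377) = -1*(-445080) + 0 = 445080 + 0 = 445080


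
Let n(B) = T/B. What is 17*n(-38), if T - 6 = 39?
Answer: -765/38 ≈ -20.132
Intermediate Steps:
T = 45 (T = 6 + 39 = 45)
n(B) = 45/B
17*n(-38) = 17*(45/(-38)) = 17*(45*(-1/38)) = 17*(-45/38) = -765/38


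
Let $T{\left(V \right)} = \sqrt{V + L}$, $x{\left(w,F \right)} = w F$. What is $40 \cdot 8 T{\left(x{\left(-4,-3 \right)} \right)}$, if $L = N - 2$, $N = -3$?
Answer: $320 \sqrt{7} \approx 846.64$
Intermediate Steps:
$L = -5$ ($L = -3 - 2 = -5$)
$x{\left(w,F \right)} = F w$
$T{\left(V \right)} = \sqrt{-5 + V}$ ($T{\left(V \right)} = \sqrt{V - 5} = \sqrt{-5 + V}$)
$40 \cdot 8 T{\left(x{\left(-4,-3 \right)} \right)} = 40 \cdot 8 \sqrt{-5 - -12} = 320 \sqrt{-5 + 12} = 320 \sqrt{7}$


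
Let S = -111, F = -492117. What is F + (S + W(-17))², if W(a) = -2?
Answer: -479348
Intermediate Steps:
F + (S + W(-17))² = -492117 + (-111 - 2)² = -492117 + (-113)² = -492117 + 12769 = -479348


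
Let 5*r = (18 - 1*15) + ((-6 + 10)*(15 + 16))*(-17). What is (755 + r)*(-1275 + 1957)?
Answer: 227788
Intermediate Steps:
r = -421 (r = ((18 - 1*15) + ((-6 + 10)*(15 + 16))*(-17))/5 = ((18 - 15) + (4*31)*(-17))/5 = (3 + 124*(-17))/5 = (3 - 2108)/5 = (⅕)*(-2105) = -421)
(755 + r)*(-1275 + 1957) = (755 - 421)*(-1275 + 1957) = 334*682 = 227788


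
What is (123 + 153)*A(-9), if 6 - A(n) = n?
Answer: 4140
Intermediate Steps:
A(n) = 6 - n
(123 + 153)*A(-9) = (123 + 153)*(6 - 1*(-9)) = 276*(6 + 9) = 276*15 = 4140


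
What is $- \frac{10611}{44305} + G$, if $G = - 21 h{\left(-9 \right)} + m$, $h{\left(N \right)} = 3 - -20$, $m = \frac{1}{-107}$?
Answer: $- \frac{2290906387}{4740635} \approx -483.25$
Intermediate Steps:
$m = - \frac{1}{107} \approx -0.0093458$
$h{\left(N \right)} = 23$ ($h{\left(N \right)} = 3 + 20 = 23$)
$G = - \frac{51682}{107}$ ($G = \left(-21\right) 23 - \frac{1}{107} = -483 - \frac{1}{107} = - \frac{51682}{107} \approx -483.01$)
$- \frac{10611}{44305} + G = - \frac{10611}{44305} - \frac{51682}{107} = - \frac{2290906387}{4740635}$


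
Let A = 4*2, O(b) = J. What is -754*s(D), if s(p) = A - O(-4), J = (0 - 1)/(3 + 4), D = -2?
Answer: -42978/7 ≈ -6139.7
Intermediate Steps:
J = -1/7 ≈ -0.14286
O(b) = -1/7
A = 8
s(p) = 57/7 (s(p) = 8 - 1*(-1/7) = 8 + 1/7 = 57/7)
-754*s(D) = -754*57/7 = -42978/7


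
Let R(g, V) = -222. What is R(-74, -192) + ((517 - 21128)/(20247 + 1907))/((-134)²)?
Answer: -88311004339/397797224 ≈ -222.00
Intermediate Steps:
R(-74, -192) + ((517 - 21128)/(20247 + 1907))/((-134)²) = -222 + ((517 - 21128)/(20247 + 1907))/((-134)²) = -222 - 20611/22154/17956 = -222 - 20611*1/22154*(1/17956) = -222 - 20611/22154*1/17956 = -222 - 20611/397797224 = -88311004339/397797224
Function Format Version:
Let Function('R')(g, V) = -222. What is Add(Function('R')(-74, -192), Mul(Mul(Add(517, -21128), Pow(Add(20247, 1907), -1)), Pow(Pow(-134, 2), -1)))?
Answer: Rational(-88311004339, 397797224) ≈ -222.00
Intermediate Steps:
Add(Function('R')(-74, -192), Mul(Mul(Add(517, -21128), Pow(Add(20247, 1907), -1)), Pow(Pow(-134, 2), -1))) = Add(-222, Mul(Mul(Add(517, -21128), Pow(Add(20247, 1907), -1)), Pow(Pow(-134, 2), -1))) = Add(-222, Mul(Mul(-20611, Pow(22154, -1)), Pow(17956, -1))) = Add(-222, Mul(Mul(-20611, Rational(1, 22154)), Rational(1, 17956))) = Add(-222, Mul(Rational(-20611, 22154), Rational(1, 17956))) = Add(-222, Rational(-20611, 397797224)) = Rational(-88311004339, 397797224)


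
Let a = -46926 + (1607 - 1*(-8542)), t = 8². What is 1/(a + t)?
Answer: -1/36713 ≈ -2.7238e-5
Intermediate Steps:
t = 64
a = -36777 (a = -46926 + (1607 + 8542) = -46926 + 10149 = -36777)
1/(a + t) = 1/(-36777 + 64) = 1/(-36713) = -1/36713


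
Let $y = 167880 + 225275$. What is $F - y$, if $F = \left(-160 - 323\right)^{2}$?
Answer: $-159866$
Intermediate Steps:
$F = 233289$ ($F = \left(-483\right)^{2} = 233289$)
$y = 393155$
$F - y = 233289 - 393155 = -159866$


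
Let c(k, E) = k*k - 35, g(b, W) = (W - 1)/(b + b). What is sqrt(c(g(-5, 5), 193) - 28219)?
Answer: I*sqrt(706346)/5 ≈ 168.09*I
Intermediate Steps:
g(b, W) = (-1 + W)/(2*b) (g(b, W) = (-1 + W)/((2*b)) = (-1 + W)*(1/(2*b)) = (-1 + W)/(2*b))
c(k, E) = -35 + k**2 (c(k, E) = k**2 - 35 = -35 + k**2)
sqrt(c(g(-5, 5), 193) - 28219) = sqrt((-35 + ((1/2)*(-1 + 5)/(-5))**2) - 28219) = sqrt((-35 + ((1/2)*(-1/5)*4)**2) - 28219) = sqrt((-35 + (-2/5)**2) - 28219) = sqrt((-35 + 4/25) - 28219) = sqrt(-871/25 - 28219) = sqrt(-706346/25) = I*sqrt(706346)/5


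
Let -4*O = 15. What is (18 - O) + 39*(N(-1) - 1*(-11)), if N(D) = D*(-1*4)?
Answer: 2427/4 ≈ 606.75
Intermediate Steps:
N(D) = -4*D (N(D) = D*(-4) = -4*D)
O = -15/4 (O = -¼*15 = -15/4 ≈ -3.7500)
(18 - O) + 39*(N(-1) - 1*(-11)) = (18 - 1*(-15/4)) + 39*(-4*(-1) - 1*(-11)) = (18 + 15/4) + 39*(4 + 11) = 87/4 + 39*15 = 87/4 + 585 = 2427/4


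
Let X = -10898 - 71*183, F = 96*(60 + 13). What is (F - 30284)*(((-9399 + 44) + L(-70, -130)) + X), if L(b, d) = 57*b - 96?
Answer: 868939632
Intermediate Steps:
L(b, d) = -96 + 57*b
F = 7008 (F = 96*73 = 7008)
X = -23891 (X = -10898 - 1*12993 = -10898 - 12993 = -23891)
(F - 30284)*(((-9399 + 44) + L(-70, -130)) + X) = (7008 - 30284)*(((-9399 + 44) + (-96 + 57*(-70))) - 23891) = -23276*((-9355 + (-96 - 3990)) - 23891) = -23276*((-9355 - 4086) - 23891) = -23276*(-13441 - 23891) = -23276*(-37332) = 868939632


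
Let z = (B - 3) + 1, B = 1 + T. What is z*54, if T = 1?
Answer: 0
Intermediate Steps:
B = 2 (B = 1 + 1 = 2)
z = 0 (z = (2 - 3) + 1 = -1 + 1 = 0)
z*54 = 0*54 = 0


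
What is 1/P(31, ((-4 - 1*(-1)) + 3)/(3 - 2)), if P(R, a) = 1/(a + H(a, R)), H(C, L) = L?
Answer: 31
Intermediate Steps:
P(R, a) = 1/(R + a) (P(R, a) = 1/(a + R) = 1/(R + a))
1/P(31, ((-4 - 1*(-1)) + 3)/(3 - 2)) = 1/(1/(31 + ((-4 - 1*(-1)) + 3)/(3 - 2))) = 1/(1/(31 + ((-4 + 1) + 3)/1)) = 1/(1/(31 + (-3 + 3)*1)) = 1/(1/(31 + 0*1)) = 1/(1/(31 + 0)) = 1/(1/31) = 31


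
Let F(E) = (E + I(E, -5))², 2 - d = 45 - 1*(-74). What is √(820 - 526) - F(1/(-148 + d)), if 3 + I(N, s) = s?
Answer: -4498641/70225 + 7*√6 ≈ -46.914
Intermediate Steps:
I(N, s) = -3 + s
d = -117 (d = 2 - (45 - 1*(-74)) = 2 - (45 + 74) = 2 - 1*119 = 2 - 119 = -117)
F(E) = (-8 + E)² (F(E) = (E + (-3 - 5))² = (E - 8)² = (-8 + E)²)
√(820 - 526) - F(1/(-148 + d)) = √(820 - 526) - (-8 + 1/(-148 - 117))² = √294 - (-8 + 1/(-265))² = 7*√6 - (-8 - 1/265)² = 7*√6 - (-2121/265)² = 7*√6 - 1*4498641/70225 = 7*√6 - 4498641/70225 = -4498641/70225 + 7*√6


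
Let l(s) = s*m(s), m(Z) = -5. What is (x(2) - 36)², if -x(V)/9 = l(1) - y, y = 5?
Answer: 2916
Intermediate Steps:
l(s) = -5*s (l(s) = s*(-5) = -5*s)
x(V) = 90 (x(V) = -9*(-5*1 - 1*5) = -9*(-5 - 5) = -9*(-10) = 90)
(x(2) - 36)² = (90 - 36)² = 54² = 2916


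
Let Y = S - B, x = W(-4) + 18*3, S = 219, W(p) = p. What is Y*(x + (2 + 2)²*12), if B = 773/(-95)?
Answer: 5221876/95 ≈ 54967.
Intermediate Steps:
B = -773/95 (B = 773*(-1/95) = -773/95 ≈ -8.1368)
x = 50 (x = -4 + 18*3 = -4 + 54 = 50)
Y = 21578/95 (Y = 219 - 1*(-773/95) = 219 + 773/95 = 21578/95 ≈ 227.14)
Y*(x + (2 + 2)²*12) = 21578*(50 + (2 + 2)²*12)/95 = 21578*(50 + 4²*12)/95 = 21578*(50 + 16*12)/95 = 21578*(50 + 192)/95 = (21578/95)*242 = 5221876/95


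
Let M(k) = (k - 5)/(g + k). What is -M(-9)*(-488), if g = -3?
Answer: 1708/3 ≈ 569.33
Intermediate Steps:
M(k) = (-5 + k)/(-3 + k) (M(k) = (k - 5)/(-3 + k) = (-5 + k)/(-3 + k))
-M(-9)*(-488) = -(-5 - 9)/(-3 - 9)*(-488) = --14/(-12)*(-488) = -(-1/12*(-14))*(-488) = -7*(-488)/6 = -1*(-1708/3) = 1708/3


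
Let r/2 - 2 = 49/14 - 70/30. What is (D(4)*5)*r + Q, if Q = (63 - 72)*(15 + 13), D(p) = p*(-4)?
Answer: -2276/3 ≈ -758.67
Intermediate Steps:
D(p) = -4*p
Q = -252 (Q = -9*28 = -252)
r = 19/3 (r = 4 + 2*(49/14 - 70/30) = 4 + 2*(49*(1/14) - 70*1/30) = 4 + 2*(7/2 - 7/3) = 4 + 2*(7/6) = 4 + 7/3 = 19/3 ≈ 6.3333)
(D(4)*5)*r + Q = (-4*4*5)*(19/3) - 252 = -16*5*(19/3) - 252 = -80*19/3 - 252 = -1520/3 - 252 = -2276/3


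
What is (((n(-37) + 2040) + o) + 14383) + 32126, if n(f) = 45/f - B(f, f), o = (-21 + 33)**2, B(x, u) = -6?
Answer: 1801818/37 ≈ 48698.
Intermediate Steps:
o = 144 (o = 12**2 = 144)
n(f) = 6 + 45/f (n(f) = 45/f - 1*(-6) = 45/f + 6 = 6 + 45/f)
(((n(-37) + 2040) + o) + 14383) + 32126 = ((((6 + 45/(-37)) + 2040) + 144) + 14383) + 32126 = ((((6 + 45*(-1/37)) + 2040) + 144) + 14383) + 32126 = ((((6 - 45/37) + 2040) + 144) + 14383) + 32126 = (((177/37 + 2040) + 144) + 14383) + 32126 = ((75657/37 + 144) + 14383) + 32126 = (80985/37 + 14383) + 32126 = 613156/37 + 32126 = 1801818/37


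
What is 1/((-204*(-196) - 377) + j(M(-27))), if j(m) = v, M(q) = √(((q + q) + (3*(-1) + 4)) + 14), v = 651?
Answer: 1/40258 ≈ 2.4840e-5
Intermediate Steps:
M(q) = √(15 + 2*q) (M(q) = √((2*q + (-3 + 4)) + 14) = √((2*q + 1) + 14) = √((1 + 2*q) + 14) = √(15 + 2*q))
j(m) = 651
1/((-204*(-196) - 377) + j(M(-27))) = 1/((-204*(-196) - 377) + 651) = 1/((39984 - 377) + 651) = 1/(39607 + 651) = 1/40258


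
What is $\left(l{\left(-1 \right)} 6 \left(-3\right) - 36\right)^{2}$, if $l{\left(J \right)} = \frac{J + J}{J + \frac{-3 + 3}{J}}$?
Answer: $5184$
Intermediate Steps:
$l{\left(J \right)} = 2$ ($l{\left(J \right)} = \frac{2 J}{J + \frac{0}{J}} = \frac{2 J}{J + 0} = \frac{2 J}{J} = 2$)
$\left(l{\left(-1 \right)} 6 \left(-3\right) - 36\right)^{2} = \left(2 \cdot 6 \left(-3\right) - 36\right)^{2} = \left(12 \left(-3\right) - 36\right)^{2} = \left(-36 - 36\right)^{2} = \left(-72\right)^{2} = 5184$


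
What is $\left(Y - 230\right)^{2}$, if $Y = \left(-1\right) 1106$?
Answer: $1784896$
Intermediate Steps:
$Y = -1106$
$\left(Y - 230\right)^{2} = \left(-1106 - 230\right)^{2} = \left(-1336\right)^{2} = 1784896$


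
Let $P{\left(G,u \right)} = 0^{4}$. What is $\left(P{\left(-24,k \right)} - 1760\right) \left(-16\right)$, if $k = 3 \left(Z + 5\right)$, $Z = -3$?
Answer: $28160$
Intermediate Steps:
$k = 6$ ($k = 3 \left(-3 + 5\right) = 3 \cdot 2 = 6$)
$P{\left(G,u \right)} = 0$
$\left(P{\left(-24,k \right)} - 1760\right) \left(-16\right) = \left(0 - 1760\right) \left(-16\right) = \left(-1760\right) \left(-16\right) = 28160$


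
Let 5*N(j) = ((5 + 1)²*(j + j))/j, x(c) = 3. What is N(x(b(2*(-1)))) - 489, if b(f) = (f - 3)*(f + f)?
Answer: -2373/5 ≈ -474.60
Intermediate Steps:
b(f) = 2*f*(-3 + f) (b(f) = (-3 + f)*(2*f) = 2*f*(-3 + f))
N(j) = 72/5 (N(j) = (((5 + 1)²*(j + j))/j)/5 = ((6²*(2*j))/j)/5 = ((36*(2*j))/j)/5 = ((72*j)/j)/5 = (⅕)*72 = 72/5)
N(x(b(2*(-1)))) - 489 = 72/5 - 489 = -2373/5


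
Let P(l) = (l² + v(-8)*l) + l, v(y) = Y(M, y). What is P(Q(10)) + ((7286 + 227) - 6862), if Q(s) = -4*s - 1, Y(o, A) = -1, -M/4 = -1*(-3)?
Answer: 2332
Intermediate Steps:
M = -12 (M = -(-4)*(-3) = -4*3 = -12)
v(y) = -1
Q(s) = -1 - 4*s
P(l) = l² (P(l) = (l² - l) + l = l²)
P(Q(10)) + ((7286 + 227) - 6862) = (-1 - 4*10)² + ((7286 + 227) - 6862) = (-1 - 40)² + (7513 - 6862) = (-41)² + 651 = 1681 + 651 = 2332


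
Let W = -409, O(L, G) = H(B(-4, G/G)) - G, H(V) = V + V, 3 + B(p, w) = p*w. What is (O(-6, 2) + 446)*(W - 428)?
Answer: -359910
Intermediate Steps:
B(p, w) = -3 + p*w
H(V) = 2*V
O(L, G) = -14 - G (O(L, G) = 2*(-3 - 4*G/G) - G = 2*(-3 - 4*1) - G = 2*(-3 - 4) - G = 2*(-7) - G = -14 - G)
(O(-6, 2) + 446)*(W - 428) = ((-14 - 1*2) + 446)*(-409 - 428) = ((-14 - 2) + 446)*(-837) = (-16 + 446)*(-837) = 430*(-837) = -359910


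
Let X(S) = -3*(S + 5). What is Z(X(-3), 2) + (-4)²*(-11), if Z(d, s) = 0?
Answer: -176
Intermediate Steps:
X(S) = -15 - 3*S (X(S) = -3*(5 + S) = -15 - 3*S)
Z(X(-3), 2) + (-4)²*(-11) = 0 + (-4)²*(-11) = 0 + 16*(-11) = 0 - 176 = -176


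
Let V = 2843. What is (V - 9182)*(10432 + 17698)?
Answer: -178316070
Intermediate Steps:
(V - 9182)*(10432 + 17698) = (2843 - 9182)*(10432 + 17698) = -6339*28130 = -178316070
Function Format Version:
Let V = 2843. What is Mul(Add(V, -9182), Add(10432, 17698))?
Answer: -178316070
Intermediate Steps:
Mul(Add(V, -9182), Add(10432, 17698)) = Mul(Add(2843, -9182), Add(10432, 17698)) = Mul(-6339, 28130) = -178316070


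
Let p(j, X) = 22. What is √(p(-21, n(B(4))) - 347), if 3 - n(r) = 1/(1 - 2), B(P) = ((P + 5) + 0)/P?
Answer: 5*I*√13 ≈ 18.028*I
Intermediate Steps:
B(P) = (5 + P)/P (B(P) = ((5 + P) + 0)/P = (5 + P)/P)
n(r) = 4 (n(r) = 3 - 1/(1 - 2) = 3 - 1/(-1) = 3 - 1*(-1) = 3 + 1 = 4)
√(p(-21, n(B(4))) - 347) = √(22 - 347) = √(-325) = 5*I*√13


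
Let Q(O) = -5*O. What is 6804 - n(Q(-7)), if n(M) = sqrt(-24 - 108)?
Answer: 6804 - 2*I*sqrt(33) ≈ 6804.0 - 11.489*I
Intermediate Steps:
n(M) = 2*I*sqrt(33) (n(M) = sqrt(-132) = 2*I*sqrt(33))
6804 - n(Q(-7)) = 6804 - 2*I*sqrt(33)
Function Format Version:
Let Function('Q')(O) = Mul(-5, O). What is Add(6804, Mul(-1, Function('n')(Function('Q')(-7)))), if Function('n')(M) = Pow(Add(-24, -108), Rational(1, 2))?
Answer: Add(6804, Mul(-2, I, Pow(33, Rational(1, 2)))) ≈ Add(6804.0, Mul(-11.489, I))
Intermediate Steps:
Function('n')(M) = Mul(2, I, Pow(33, Rational(1, 2))) (Function('n')(M) = Pow(-132, Rational(1, 2)) = Mul(2, I, Pow(33, Rational(1, 2))))
Add(6804, Mul(-1, Function('n')(Function('Q')(-7)))) = Add(6804, Mul(-1, Mul(2, I, Pow(33, Rational(1, 2))))) = Add(6804, Mul(-2, I, Pow(33, Rational(1, 2))))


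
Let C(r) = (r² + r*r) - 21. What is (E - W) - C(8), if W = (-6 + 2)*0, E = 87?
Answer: -20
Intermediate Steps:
W = 0 (W = -4*0 = 0)
C(r) = -21 + 2*r² (C(r) = (r² + r²) - 21 = 2*r² - 21 = -21 + 2*r²)
(E - W) - C(8) = (87 - 1*0) - (-21 + 2*8²) = (87 + 0) - (-21 + 2*64) = 87 - (-21 + 128) = 87 - 1*107 = 87 - 107 = -20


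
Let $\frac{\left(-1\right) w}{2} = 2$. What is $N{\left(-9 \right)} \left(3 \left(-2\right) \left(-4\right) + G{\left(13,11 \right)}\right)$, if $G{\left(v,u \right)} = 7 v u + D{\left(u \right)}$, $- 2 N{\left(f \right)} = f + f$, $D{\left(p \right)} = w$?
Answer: $9189$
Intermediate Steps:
$w = -4$ ($w = \left(-2\right) 2 = -4$)
$D{\left(p \right)} = -4$
$N{\left(f \right)} = - f$ ($N{\left(f \right)} = - \frac{f + f}{2} = - \frac{2 f}{2} = - f$)
$G{\left(v,u \right)} = -4 + 7 u v$ ($G{\left(v,u \right)} = 7 v u - 4 = 7 u v - 4 = -4 + 7 u v$)
$N{\left(-9 \right)} \left(3 \left(-2\right) \left(-4\right) + G{\left(13,11 \right)}\right) = \left(-1\right) \left(-9\right) \left(3 \left(-2\right) \left(-4\right) - \left(4 - 1001\right)\right) = 9 \left(\left(-6\right) \left(-4\right) + \left(-4 + 1001\right)\right) = 9 \left(24 + 997\right) = 9 \cdot 1021 = 9189$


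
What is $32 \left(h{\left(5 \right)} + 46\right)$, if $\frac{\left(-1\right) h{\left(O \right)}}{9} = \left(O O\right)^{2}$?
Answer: $-178528$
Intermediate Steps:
$h{\left(O \right)} = - 9 O^{4}$ ($h{\left(O \right)} = - 9 \left(O O\right)^{2} = - 9 \left(O^{2}\right)^{2} = - 9 O^{4}$)
$32 \left(h{\left(5 \right)} + 46\right) = 32 \left(- 9 \cdot 5^{4} + 46\right) = 32 \left(\left(-9\right) 625 + 46\right) = 32 \left(-5625 + 46\right) = 32 \left(-5579\right) = -178528$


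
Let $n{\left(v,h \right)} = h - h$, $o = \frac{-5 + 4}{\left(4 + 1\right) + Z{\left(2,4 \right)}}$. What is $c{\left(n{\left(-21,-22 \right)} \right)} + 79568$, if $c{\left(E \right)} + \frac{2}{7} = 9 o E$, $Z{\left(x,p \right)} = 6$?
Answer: $\frac{556974}{7} \approx 79568.0$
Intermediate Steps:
$o = - \frac{1}{11}$ ($o = \frac{-5 + 4}{\left(4 + 1\right) + 6} = - \frac{1}{5 + 6} = - \frac{1}{11} \approx -0.090909$)
$n{\left(v,h \right)} = 0$
$c{\left(E \right)} = - \frac{2}{7} - \frac{9 E}{11}$ ($c{\left(E \right)} = - \frac{2}{7} + 9 \left(- \frac{1}{11}\right) E = - \frac{2}{7} - \frac{9 E}{11}$)
$c{\left(n{\left(-21,-22 \right)} \right)} + 79568 = \left(- \frac{2}{7} - 0\right) + 79568 = \left(- \frac{2}{7} + 0\right) + 79568 = - \frac{2}{7} + 79568 = \frac{556974}{7}$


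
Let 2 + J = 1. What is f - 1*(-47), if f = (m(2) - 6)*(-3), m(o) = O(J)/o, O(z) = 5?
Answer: 115/2 ≈ 57.500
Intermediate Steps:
J = -1 (J = -2 + 1 = -1)
m(o) = 5/o
f = 21/2 (f = (5/2 - 6)*(-3) = -7/2*(-3) = 21/2 ≈ 10.500)
f - 1*(-47) = 21/2 - 1*(-47) = 21/2 + 47 = 115/2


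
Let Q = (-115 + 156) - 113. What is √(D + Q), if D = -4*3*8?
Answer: 2*I*√42 ≈ 12.961*I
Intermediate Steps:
D = -96 (D = -12*8 = -96)
Q = -72 (Q = 41 - 113 = -72)
√(D + Q) = √(-96 - 72) = √(-168) = 2*I*√42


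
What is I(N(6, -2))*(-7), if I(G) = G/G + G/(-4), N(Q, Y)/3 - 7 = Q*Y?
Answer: -133/4 ≈ -33.250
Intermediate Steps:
N(Q, Y) = 21 + 3*Q*Y (N(Q, Y) = 21 + 3*(Q*Y) = 21 + 3*Q*Y)
I(G) = 1 - G/4 (I(G) = 1 + G*(-¼) = 1 - G/4)
I(N(6, -2))*(-7) = (1 - (21 + 3*6*(-2))/4)*(-7) = (1 - (21 - 36)/4)*(-7) = (1 - ¼*(-15))*(-7) = (1 + 15/4)*(-7) = (19/4)*(-7) = -133/4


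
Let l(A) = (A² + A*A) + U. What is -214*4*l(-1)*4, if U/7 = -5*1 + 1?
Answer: 89024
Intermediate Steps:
U = -28 (U = 7*(-5*1 + 1) = 7*(-5 + 1) = 7*(-4) = -28)
l(A) = -28 + 2*A² (l(A) = (A² + A*A) - 28 = (A² + A²) - 28 = 2*A² - 28 = -28 + 2*A²)
-214*4*l(-1)*4 = -214*4*(-28 + 2*(-1)²)*4 = -214*4*(-28 + 2*1)*4 = -214*4*(-28 + 2)*4 = -214*4*(-26)*4 = -(-22256)*4 = -214*(-416) = 89024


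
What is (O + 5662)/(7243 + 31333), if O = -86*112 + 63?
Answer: -3907/38576 ≈ -0.10128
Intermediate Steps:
O = -9569 (O = -9632 + 63 = -9569)
(O + 5662)/(7243 + 31333) = (-9569 + 5662)/(7243 + 31333) = -3907/38576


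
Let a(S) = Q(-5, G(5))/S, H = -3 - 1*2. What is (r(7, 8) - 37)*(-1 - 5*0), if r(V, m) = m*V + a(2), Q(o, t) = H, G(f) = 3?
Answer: -33/2 ≈ -16.500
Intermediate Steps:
H = -5 (H = -3 - 2 = -5)
Q(o, t) = -5
a(S) = -5/S
r(V, m) = -5/2 + V*m (r(V, m) = m*V - 5/2 = V*m - 5*½ = V*m - 5/2 = -5/2 + V*m)
(r(7, 8) - 37)*(-1 - 5*0) = ((-5/2 + 7*8) - 37)*(-1 - 5*0) = ((-5/2 + 56) - 37)*(-1 + 0) = (107/2 - 37)*(-1) = (33/2)*(-1) = -33/2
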